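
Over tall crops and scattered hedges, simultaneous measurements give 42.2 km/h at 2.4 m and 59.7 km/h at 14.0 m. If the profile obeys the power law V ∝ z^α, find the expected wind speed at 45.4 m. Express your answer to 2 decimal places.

75.25 km/h

First find α: α = ln(V₂/V₁)/ln(z₂/z₁) = ln(59.7/42.2)/ln(14.0/2.4) = 0.34691/1.76359 = 0.1967
Extrapolate from 14.0 m to 45.4 m: V₃ = 59.7 × (45.4/14.0)^0.1967 = 59.7 × 1.2604 = 75.2450 km/h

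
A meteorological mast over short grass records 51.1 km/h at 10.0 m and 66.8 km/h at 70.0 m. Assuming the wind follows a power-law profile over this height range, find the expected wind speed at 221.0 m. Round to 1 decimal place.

78.3 km/h

First find α: α = ln(V₂/V₁)/ln(z₂/z₁) = ln(66.8/51.1)/ln(70.0/10.0) = 0.26792/1.94591 = 0.1377
Extrapolate from 70.0 m to 221.0 m: V₃ = 66.8 × (221.0/70.0)^0.1377 = 66.8 × 1.1715 = 78.2566 km/h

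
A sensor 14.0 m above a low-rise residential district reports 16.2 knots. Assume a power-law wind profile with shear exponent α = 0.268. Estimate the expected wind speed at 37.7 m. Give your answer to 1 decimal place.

Power-law profile: V₂ = V₁ · (z₂/z₁)^α
V₂ = 16.2 × (37.7/14.0)^0.268 = 16.2 × (2.6929)^0.268
    = 16.2 × 1.3041 = 21.1258 knots

21.1 knots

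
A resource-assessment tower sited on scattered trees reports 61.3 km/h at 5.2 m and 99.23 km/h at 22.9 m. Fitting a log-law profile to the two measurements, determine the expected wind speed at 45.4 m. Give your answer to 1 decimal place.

116.7 km/h

Log law: V ∝ ln(z/z₀). From the pair, with r = V₁/V₂ = 0.61776,
ln z₀ = (ln z₁ − r·ln z₂)/(1 − r) = (1.6487 − 0.61776×3.1311)/0.38224 = -0.7472 → z₀ = 0.4737 m
V₃ = V₁ · ln(z₃/z₀)/ln(z₁/z₀) = 61.3 × 4.5627/2.3959 = 116.7401 km/h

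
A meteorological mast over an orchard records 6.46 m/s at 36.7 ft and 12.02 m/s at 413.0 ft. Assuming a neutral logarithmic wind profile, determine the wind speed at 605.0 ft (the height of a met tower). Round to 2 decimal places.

Log law: V ∝ ln(z/z₀). From the pair, with r = V₁/V₂ = 0.53744,
ln z₀ = (ln z₁ − r·ln z₂)/(1 − r) = (3.6028 − 0.53744×6.0234)/0.46256 = 0.7903 → z₀ = 2.204 ft
V₃ = V₁ · ln(z₃/z₀)/ln(z₁/z₀) = 6.46 × 5.6150/2.8125 = 12.8969 m/s

12.90 m/s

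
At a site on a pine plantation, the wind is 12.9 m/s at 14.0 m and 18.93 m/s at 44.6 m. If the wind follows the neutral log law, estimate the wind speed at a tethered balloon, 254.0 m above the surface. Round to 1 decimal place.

28.0 m/s

Log law: V ∝ ln(z/z₀). From the pair, with r = V₁/V₂ = 0.68146,
ln z₀ = (ln z₁ − r·ln z₂)/(1 − r) = (2.6391 − 0.68146×3.7977)/0.31854 = 0.1603 → z₀ = 1.174 m
V₃ = V₁ · ln(z₃/z₀)/ln(z₁/z₀) = 12.9 × 5.3770/2.4788 = 27.9833 m/s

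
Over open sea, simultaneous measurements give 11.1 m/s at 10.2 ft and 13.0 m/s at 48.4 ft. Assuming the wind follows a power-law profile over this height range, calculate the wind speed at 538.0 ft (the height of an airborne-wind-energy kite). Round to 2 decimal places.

First find α: α = ln(V₂/V₁)/ln(z₂/z₁) = ln(13.0/11.1)/ln(48.4/10.2) = 0.15800/1.55711 = 0.1015
Extrapolate from 48.4 ft to 538.0 ft: V₃ = 13.0 × (538.0/48.4)^0.1015 = 13.0 × 1.2768 = 16.5988 m/s

16.60 m/s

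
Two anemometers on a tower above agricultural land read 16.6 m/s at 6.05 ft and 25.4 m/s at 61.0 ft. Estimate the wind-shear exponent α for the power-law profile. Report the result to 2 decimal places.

Power law: V₂/V₁ = (z₂/z₁)^α ⇒ α = ln(V₂/V₁) / ln(z₂/z₁)
α = ln(25.4/16.6) / ln(61.0/6.05) = ln(1.5301) / ln(10.0826)
  = 0.42535 / 2.31082 = 0.18407

α ≈ 0.18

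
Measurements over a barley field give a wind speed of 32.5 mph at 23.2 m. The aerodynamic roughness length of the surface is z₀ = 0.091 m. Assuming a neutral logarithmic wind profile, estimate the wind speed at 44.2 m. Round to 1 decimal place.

36.3 mph

Log law: V(z) ∝ ln(z/z₀), so V₂/V₁ = ln(z₂/z₀) / ln(z₁/z₀).
ln(44.2/0.091) = 6.1856, ln(23.2/0.091) = 5.5410
V₂ = 32.5 × 6.1856/5.5410 = 32.5 × 1.1163 = 36.2806 mph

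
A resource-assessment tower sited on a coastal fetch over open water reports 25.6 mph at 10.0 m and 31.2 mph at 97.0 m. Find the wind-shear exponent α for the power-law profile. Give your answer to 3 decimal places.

Power law: V₂/V₁ = (z₂/z₁)^α ⇒ α = ln(V₂/V₁) / ln(z₂/z₁)
α = ln(31.2/25.6) / ln(97.0/10.0) = ln(1.2188) / ln(9.7000)
  = 0.19783 / 2.27213 = 0.08707

α ≈ 0.087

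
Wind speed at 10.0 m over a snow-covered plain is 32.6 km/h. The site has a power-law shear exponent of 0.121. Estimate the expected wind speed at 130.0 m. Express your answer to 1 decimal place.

Power-law profile: V₂ = V₁ · (z₂/z₁)^α
V₂ = 32.6 × (130.0/10.0)^0.121 = 32.6 × (13.0000)^0.121
    = 32.6 × 1.3639 = 44.4636 km/h

44.5 km/h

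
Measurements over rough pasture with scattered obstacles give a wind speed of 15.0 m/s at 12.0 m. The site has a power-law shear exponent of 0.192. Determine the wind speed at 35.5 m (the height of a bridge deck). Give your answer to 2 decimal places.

18.47 m/s

Power-law profile: V₂ = V₁ · (z₂/z₁)^α
V₂ = 15.0 × (35.5/12.0)^0.192 = 15.0 × (2.9583)^0.192
    = 15.0 × 1.2315 = 18.4728 m/s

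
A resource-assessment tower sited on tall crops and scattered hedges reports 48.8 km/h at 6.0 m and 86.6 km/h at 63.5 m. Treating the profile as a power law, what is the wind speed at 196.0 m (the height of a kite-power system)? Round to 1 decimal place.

First find α: α = ln(V₂/V₁)/ln(z₂/z₁) = ln(86.6/48.8)/ln(63.5/6.0) = 0.57357/2.35928 = 0.2431
Extrapolate from 63.5 m to 196.0 m: V₃ = 86.6 × (196.0/63.5)^0.2431 = 86.6 × 1.3152 = 113.8982 km/h

113.9 km/h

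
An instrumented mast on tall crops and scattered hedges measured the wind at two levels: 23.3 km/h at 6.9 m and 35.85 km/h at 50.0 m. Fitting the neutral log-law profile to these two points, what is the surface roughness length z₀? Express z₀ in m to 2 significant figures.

Log law: V(z) ∝ ln(z/z₀). With r = V₁/V₂ = 23.3/35.85 = 0.64993,
r · ln(z₂/z₀) = ln(z₁/z₀) ⇒ ln z₀ = (ln z₁ − r·ln z₂)/(1 − r)
ln z₀ = (1.93152 − 0.64993×3.91202) / 0.35007 = -1.7454
z₀ = exp(-1.7454) = 0.1746 m

z₀ ≈ 0.17 m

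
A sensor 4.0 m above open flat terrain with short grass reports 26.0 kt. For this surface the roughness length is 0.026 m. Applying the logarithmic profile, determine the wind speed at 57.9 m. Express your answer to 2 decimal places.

Log law: V(z) ∝ ln(z/z₀), so V₂/V₁ = ln(z₂/z₀) / ln(z₁/z₀).
ln(57.9/0.026) = 7.7084, ln(4.0/0.026) = 5.0360
V₂ = 26.0 × 7.7084/5.0360 = 26.0 × 1.5307 = 39.7974 kt

39.80 kt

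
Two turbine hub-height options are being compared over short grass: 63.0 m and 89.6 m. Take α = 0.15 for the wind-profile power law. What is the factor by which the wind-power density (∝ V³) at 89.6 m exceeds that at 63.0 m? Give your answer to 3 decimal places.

1.172

Speed ratio: V_B/V_A = (z_B/z_A)^α = (89.6/63.0)^0.15 = (1.4222)^0.15 = 1.05425
Power-density ratio: P_B/P_A = (V_B/V_A)³ = (1.05425)³ = 1.17175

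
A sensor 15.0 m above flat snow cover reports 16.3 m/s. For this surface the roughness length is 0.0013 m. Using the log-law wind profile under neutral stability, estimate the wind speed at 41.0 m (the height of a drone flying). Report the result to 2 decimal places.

18.05 m/s

Log law: V(z) ∝ ln(z/z₀), so V₂/V₁ = ln(z₂/z₀) / ln(z₁/z₀).
ln(41.0/0.0013) = 10.3590, ln(15.0/0.0013) = 9.3534
V₂ = 16.3 × 10.3590/9.3534 = 16.3 × 1.1075 = 18.0523 m/s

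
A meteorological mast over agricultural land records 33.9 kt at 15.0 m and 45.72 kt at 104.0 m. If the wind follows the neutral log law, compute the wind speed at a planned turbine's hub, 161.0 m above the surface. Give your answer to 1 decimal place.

48.4 kt

Log law: V ∝ ln(z/z₀). From the pair, with r = V₁/V₂ = 0.74147,
ln z₀ = (ln z₁ − r·ln z₂)/(1 − r) = (2.7081 − 0.74147×4.6444)/0.25853 = -2.8454 → z₀ = 0.05811 m
V₃ = V₁ · ln(z₃/z₀)/ln(z₁/z₀) = 33.9 × 7.9268/5.5535 = 48.3877 kt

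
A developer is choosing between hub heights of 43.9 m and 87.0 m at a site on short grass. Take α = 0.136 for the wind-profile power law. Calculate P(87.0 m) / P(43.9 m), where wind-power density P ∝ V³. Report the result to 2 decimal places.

Speed ratio: V_B/V_A = (z_B/z_A)^α = (87.0/43.9)^0.136 = (1.9818)^0.136 = 1.09749
Power-density ratio: P_B/P_A = (V_B/V_A)³ = (1.09749)³ = 1.32190

1.32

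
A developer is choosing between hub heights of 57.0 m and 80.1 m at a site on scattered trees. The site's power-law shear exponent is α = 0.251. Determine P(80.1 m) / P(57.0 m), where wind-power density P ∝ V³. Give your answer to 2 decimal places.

Speed ratio: V_B/V_A = (z_B/z_A)^α = (80.1/57.0)^0.251 = (1.4053)^0.251 = 1.08915
Power-density ratio: P_B/P_A = (V_B/V_A)³ = (1.08915)³ = 1.29200

1.29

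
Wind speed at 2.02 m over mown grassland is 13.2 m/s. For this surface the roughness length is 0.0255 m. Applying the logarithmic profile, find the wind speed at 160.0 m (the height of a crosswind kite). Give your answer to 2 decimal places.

26.40 m/s

Log law: V(z) ∝ ln(z/z₀), so V₂/V₁ = ln(z₂/z₀) / ln(z₁/z₀).
ln(160.0/0.0255) = 8.7443, ln(2.02/0.0255) = 4.3722
V₂ = 13.2 × 8.7443/4.3722 = 13.2 × 2.0000 = 26.3997 m/s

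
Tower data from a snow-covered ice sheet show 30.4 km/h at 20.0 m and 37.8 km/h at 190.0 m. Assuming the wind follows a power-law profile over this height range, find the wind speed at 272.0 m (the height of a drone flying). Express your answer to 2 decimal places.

39.14 km/h

First find α: α = ln(V₂/V₁)/ln(z₂/z₁) = ln(37.8/30.4)/ln(190.0/20.0) = 0.21787/2.25129 = 0.0968
Extrapolate from 190.0 m to 272.0 m: V₃ = 37.8 × (272.0/190.0)^0.0968 = 37.8 × 1.0353 = 39.1355 km/h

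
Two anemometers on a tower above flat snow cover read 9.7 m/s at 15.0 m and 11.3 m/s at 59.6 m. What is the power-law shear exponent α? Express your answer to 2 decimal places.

Power law: V₂/V₁ = (z₂/z₁)^α ⇒ α = ln(V₂/V₁) / ln(z₂/z₁)
α = ln(11.3/9.7) / ln(59.6/15.0) = ln(1.1649) / ln(3.9733)
  = 0.15268 / 1.37961 = 0.11067

α ≈ 0.11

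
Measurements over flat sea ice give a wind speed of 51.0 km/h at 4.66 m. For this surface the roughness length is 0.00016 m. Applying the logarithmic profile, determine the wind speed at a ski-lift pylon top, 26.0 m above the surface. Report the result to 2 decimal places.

59.53 km/h

Log law: V(z) ∝ ln(z/z₀), so V₂/V₁ = ln(z₂/z₀) / ln(z₁/z₀).
ln(26.0/0.00016) = 11.9984, ln(4.66/0.00016) = 10.2794
V₂ = 51.0 × 11.9984/10.2794 = 51.0 × 1.1672 = 59.5291 km/h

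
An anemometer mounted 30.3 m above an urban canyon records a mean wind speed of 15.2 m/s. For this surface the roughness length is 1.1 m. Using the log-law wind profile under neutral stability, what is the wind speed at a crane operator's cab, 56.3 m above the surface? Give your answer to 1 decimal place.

18.0 m/s

Log law: V(z) ∝ ln(z/z₀), so V₂/V₁ = ln(z₂/z₀) / ln(z₁/z₀).
ln(56.3/1.1) = 3.9354, ln(30.3/1.1) = 3.3158
V₂ = 15.2 × 3.9354/3.3158 = 15.2 × 1.1868 = 18.0400 m/s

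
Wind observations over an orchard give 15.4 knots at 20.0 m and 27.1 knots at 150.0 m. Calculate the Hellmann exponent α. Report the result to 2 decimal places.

Power law: V₂/V₁ = (z₂/z₁)^α ⇒ α = ln(V₂/V₁) / ln(z₂/z₁)
α = ln(27.1/15.4) / ln(150.0/20.0) = ln(1.7597) / ln(7.5000)
  = 0.56517 / 2.01490 = 0.28049

α ≈ 0.28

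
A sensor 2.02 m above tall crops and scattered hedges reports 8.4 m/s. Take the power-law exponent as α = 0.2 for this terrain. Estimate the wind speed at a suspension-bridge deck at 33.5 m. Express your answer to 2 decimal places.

14.73 m/s

Power-law profile: V₂ = V₁ · (z₂/z₁)^α
V₂ = 8.4 × (33.5/2.02)^0.2 = 8.4 × (16.5842)^0.2
    = 8.4 × 1.7536 = 14.7305 m/s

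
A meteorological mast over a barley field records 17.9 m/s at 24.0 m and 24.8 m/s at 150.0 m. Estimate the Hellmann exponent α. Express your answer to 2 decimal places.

Power law: V₂/V₁ = (z₂/z₁)^α ⇒ α = ln(V₂/V₁) / ln(z₂/z₁)
α = ln(24.8/17.9) / ln(150.0/24.0) = ln(1.3855) / ln(6.2500)
  = 0.32604 / 1.83258 = 0.17791

α ≈ 0.18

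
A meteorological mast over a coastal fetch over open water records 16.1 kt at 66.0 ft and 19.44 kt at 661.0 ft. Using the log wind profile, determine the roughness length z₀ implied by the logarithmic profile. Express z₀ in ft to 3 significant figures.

z₀ ≈ 0.000991 ft

Log law: V(z) ∝ ln(z/z₀). With r = V₁/V₂ = 16.1/19.44 = 0.82819,
r · ln(z₂/z₀) = ln(z₁/z₀) ⇒ ln z₀ = (ln z₁ − r·ln z₂)/(1 − r)
ln z₀ = (4.18965 − 0.82819×6.49375) / 0.17181 = -6.9169
z₀ = exp(-6.9169) = 0.0009909 ft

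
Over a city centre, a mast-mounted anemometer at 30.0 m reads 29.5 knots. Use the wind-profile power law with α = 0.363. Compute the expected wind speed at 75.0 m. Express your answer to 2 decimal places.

Power-law profile: V₂ = V₁ · (z₂/z₁)^α
V₂ = 29.5 × (75.0/30.0)^0.363 = 29.5 × (2.5000)^0.363
    = 29.5 × 1.3946 = 41.1409 knots

41.14 knots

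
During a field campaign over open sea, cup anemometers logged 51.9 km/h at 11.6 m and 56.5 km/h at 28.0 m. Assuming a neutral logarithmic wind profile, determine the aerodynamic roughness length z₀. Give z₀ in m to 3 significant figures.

z₀ ≈ 0.000558 m

Log law: V(z) ∝ ln(z/z₀). With r = V₁/V₂ = 51.9/56.5 = 0.91858,
r · ln(z₂/z₀) = ln(z₁/z₀) ⇒ ln z₀ = (ln z₁ − r·ln z₂)/(1 − r)
ln z₀ = (2.45101 − 0.91858×3.33220) / 0.08142 = -7.4912
z₀ = exp(-7.4912) = 0.0005580 m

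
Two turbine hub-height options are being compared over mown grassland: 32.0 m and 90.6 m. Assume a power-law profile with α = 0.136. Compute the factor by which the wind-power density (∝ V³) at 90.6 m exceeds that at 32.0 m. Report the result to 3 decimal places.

1.529

Speed ratio: V_B/V_A = (z_B/z_A)^α = (90.6/32.0)^0.136 = (2.8312)^0.136 = 1.15204
Power-density ratio: P_B/P_A = (V_B/V_A)³ = (1.15204)³ = 1.52900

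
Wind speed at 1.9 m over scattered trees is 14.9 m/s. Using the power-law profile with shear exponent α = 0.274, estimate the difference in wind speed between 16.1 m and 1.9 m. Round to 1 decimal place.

Power law: V₂ = V₁ · (z₂/z₁)^α = 14.9 × (8.4737)^0.274 = 26.7595 m/s
ΔV = 26.7595 − 14.9 = 11.8595 m/s

11.9 m/s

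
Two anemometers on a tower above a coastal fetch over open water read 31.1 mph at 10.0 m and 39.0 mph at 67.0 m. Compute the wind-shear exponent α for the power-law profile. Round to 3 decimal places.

Power law: V₂/V₁ = (z₂/z₁)^α ⇒ α = ln(V₂/V₁) / ln(z₂/z₁)
α = ln(39.0/31.1) / ln(67.0/10.0) = ln(1.2540) / ln(6.7000)
  = 0.22635 / 1.90211 = 0.11900

α ≈ 0.119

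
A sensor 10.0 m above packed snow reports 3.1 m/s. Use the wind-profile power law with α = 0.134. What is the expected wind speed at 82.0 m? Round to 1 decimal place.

4.1 m/s

Power-law profile: V₂ = V₁ · (z₂/z₁)^α
V₂ = 3.1 × (82.0/10.0)^0.134 = 3.1 × (8.2000)^0.134
    = 3.1 × 1.3257 = 4.1097 m/s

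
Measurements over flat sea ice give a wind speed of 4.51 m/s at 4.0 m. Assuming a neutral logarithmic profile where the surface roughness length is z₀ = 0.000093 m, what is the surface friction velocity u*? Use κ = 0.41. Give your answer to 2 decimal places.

u* ≈ 0.17 m/s

Log law: V(z) = (u*/κ) · ln(z/z₀) ⇒ u* = κ · V / ln(z/z₀)
u* = 0.41 × 4.51 / ln(4.0/0.000093) = 0.41 × 4.51 / 10.6692
   = 1.8491 / 10.6692 = 0.1733 m/s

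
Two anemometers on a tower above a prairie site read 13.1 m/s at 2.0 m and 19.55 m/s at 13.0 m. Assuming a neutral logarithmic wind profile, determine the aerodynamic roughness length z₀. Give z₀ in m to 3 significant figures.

Log law: V(z) ∝ ln(z/z₀). With r = V₁/V₂ = 13.1/19.55 = 0.67008,
r · ln(z₂/z₀) = ln(z₁/z₀) ⇒ ln z₀ = (ln z₁ − r·ln z₂)/(1 − r)
ln z₀ = (0.69315 − 0.67008×2.56495) / 0.32992 = -3.1085
z₀ = exp(-3.1085) = 0.04467 m

z₀ ≈ 0.0447 m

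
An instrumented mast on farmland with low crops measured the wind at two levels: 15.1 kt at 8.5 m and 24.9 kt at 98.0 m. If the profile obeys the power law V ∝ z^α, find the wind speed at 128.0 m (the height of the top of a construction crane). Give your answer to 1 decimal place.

26.3 kt

First find α: α = ln(V₂/V₁)/ln(z₂/z₁) = ln(24.9/15.1)/ln(98.0/8.5) = 0.50017/2.44490 = 0.2046
Extrapolate from 98.0 m to 128.0 m: V₃ = 24.9 × (128.0/98.0)^0.2046 = 24.9 × 1.0562 = 26.2983 kt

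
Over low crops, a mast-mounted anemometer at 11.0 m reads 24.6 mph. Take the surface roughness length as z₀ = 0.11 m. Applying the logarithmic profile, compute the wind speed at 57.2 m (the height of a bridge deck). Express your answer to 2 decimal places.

33.41 mph

Log law: V(z) ∝ ln(z/z₀), so V₂/V₁ = ln(z₂/z₀) / ln(z₁/z₀).
ln(57.2/0.11) = 6.2538, ln(11.0/0.11) = 4.6052
V₂ = 24.6 × 6.2538/4.6052 = 24.6 × 1.3580 = 33.4068 mph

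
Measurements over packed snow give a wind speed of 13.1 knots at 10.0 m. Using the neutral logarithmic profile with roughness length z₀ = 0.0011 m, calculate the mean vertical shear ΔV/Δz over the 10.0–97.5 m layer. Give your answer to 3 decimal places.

0.037 knots/m

Log law: V₂ = V₁ · ln(z₂/z₀)/ln(z₁/z₀) = 13.1 × 11.3923/9.1150 = 16.3729 knots
ΔV/Δz = (16.3729 − 13.1)/(97.5 − 10.0) = 3.2729/87.5000 = 0.03740 knots/m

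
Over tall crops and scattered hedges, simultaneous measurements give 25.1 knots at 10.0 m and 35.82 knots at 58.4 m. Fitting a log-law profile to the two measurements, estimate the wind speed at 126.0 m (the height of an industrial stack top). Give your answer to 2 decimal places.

Log law: V ∝ ln(z/z₀). From the pair, with r = V₁/V₂ = 0.70073,
ln z₀ = (ln z₁ − r·ln z₂)/(1 − r) = (2.3026 − 0.70073×4.0673)/0.29927 = -1.8294 → z₀ = 0.1605 m
V₃ = V₁ · ln(z₃/z₀)/ln(z₁/z₀) = 25.1 × 6.6657/4.1320 = 40.4911 knots

40.49 knots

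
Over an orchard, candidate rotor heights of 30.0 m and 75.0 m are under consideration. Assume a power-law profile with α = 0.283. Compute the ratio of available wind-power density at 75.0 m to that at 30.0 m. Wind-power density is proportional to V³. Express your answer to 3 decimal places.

2.177

Speed ratio: V_B/V_A = (z_B/z_A)^α = (75.0/30.0)^0.283 = (2.5000)^0.283 = 1.29604
Power-density ratio: P_B/P_A = (V_B/V_A)³ = (1.29604)³ = 2.17696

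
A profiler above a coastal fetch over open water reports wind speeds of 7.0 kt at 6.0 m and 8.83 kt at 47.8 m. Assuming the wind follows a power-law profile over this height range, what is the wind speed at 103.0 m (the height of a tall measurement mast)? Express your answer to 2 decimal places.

First find α: α = ln(V₂/V₁)/ln(z₂/z₁) = ln(8.83/7.0)/ln(47.8/6.0) = 0.23224/2.07527 = 0.1119
Extrapolate from 47.8 m to 103.0 m: V₃ = 8.83 × (103.0/47.8)^0.1119 = 8.83 × 1.0897 = 9.6222 kt

9.62 kt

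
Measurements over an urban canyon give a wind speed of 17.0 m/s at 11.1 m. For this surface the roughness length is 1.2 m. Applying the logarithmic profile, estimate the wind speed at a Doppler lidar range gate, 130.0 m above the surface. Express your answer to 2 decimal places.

Log law: V(z) ∝ ln(z/z₀), so V₂/V₁ = ln(z₂/z₀) / ln(z₁/z₀).
ln(130.0/1.2) = 4.6852, ln(11.1/1.2) = 2.2246
V₂ = 17.0 × 4.6852/2.2246 = 17.0 × 2.1061 = 35.8032 m/s

35.80 m/s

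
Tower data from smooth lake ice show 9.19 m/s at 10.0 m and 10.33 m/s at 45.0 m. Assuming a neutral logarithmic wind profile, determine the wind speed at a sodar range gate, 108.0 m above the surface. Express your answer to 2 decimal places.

Log law: V ∝ ln(z/z₀). From the pair, with r = V₁/V₂ = 0.88964,
ln z₀ = (ln z₁ − r·ln z₂)/(1 − r) = (2.3026 − 0.88964×3.8067)/0.11036 = -9.8224 → z₀ = 0.00005422 m
V₃ = V₁ · ln(z₃/z₀)/ln(z₁/z₀) = 9.19 × 14.5045/12.1250 = 10.9936 m/s

10.99 m/s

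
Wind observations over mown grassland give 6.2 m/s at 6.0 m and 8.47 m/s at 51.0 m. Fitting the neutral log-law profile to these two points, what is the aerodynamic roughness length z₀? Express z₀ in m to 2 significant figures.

Log law: V(z) ∝ ln(z/z₀). With r = V₁/V₂ = 6.2/8.47 = 0.73200,
r · ln(z₂/z₀) = ln(z₁/z₀) ⇒ ln z₀ = (ln z₁ − r·ln z₂)/(1 − r)
ln z₀ = (1.79176 − 0.73200×3.93183) / 0.26800 = -4.0534
z₀ = exp(-4.0534) = 0.01736 m

z₀ ≈ 0.017 m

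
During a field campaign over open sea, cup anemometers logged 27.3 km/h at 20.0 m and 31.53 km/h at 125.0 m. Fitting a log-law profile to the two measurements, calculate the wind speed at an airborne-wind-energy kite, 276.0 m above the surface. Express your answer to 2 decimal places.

33.36 km/h

Log law: V ∝ ln(z/z₀). From the pair, with r = V₁/V₂ = 0.86584,
ln z₀ = (ln z₁ − r·ln z₂)/(1 − r) = (2.9957 − 0.86584×4.8283)/0.13416 = -8.8316 → z₀ = 0.0001460 m
V₃ = V₁ · ln(z₃/z₀)/ln(z₁/z₀) = 27.3 × 14.4520/11.8273 = 33.3583 km/h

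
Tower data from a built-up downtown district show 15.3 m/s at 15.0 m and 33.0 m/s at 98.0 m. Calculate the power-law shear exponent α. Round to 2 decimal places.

α ≈ 0.41

Power law: V₂/V₁ = (z₂/z₁)^α ⇒ α = ln(V₂/V₁) / ln(z₂/z₁)
α = ln(33.0/15.3) / ln(98.0/15.0) = ln(2.1569) / ln(6.5333)
  = 0.76865 / 1.87692 = 0.40953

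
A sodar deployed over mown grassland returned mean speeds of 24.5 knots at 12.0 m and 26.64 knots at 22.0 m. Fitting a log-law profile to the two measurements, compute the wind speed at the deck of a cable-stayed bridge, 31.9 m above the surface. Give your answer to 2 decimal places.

27.95 knots

Log law: V ∝ ln(z/z₀). From the pair, with r = V₁/V₂ = 0.91967,
ln z₀ = (ln z₁ − r·ln z₂)/(1 − r) = (2.4849 − 0.91967×3.0910)/0.08033 = -4.4545 → z₀ = 0.01163 m
V₃ = V₁ · ln(z₃/z₀)/ln(z₁/z₀) = 24.5 × 7.9171/6.9394 = 27.9518 knots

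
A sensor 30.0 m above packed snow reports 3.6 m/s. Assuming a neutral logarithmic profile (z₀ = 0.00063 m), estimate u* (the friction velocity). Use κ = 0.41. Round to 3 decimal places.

u* ≈ 0.137 m/s

Log law: V(z) = (u*/κ) · ln(z/z₀) ⇒ u* = κ · V / ln(z/z₀)
u* = 0.41 × 3.6 / ln(30.0/0.00063) = 0.41 × 3.6 / 10.7710
   = 1.4760 / 10.7710 = 0.1370 m/s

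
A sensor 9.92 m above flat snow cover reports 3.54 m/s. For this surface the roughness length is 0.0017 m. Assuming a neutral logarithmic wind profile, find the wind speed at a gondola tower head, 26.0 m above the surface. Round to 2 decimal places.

Log law: V(z) ∝ ln(z/z₀), so V₂/V₁ = ln(z₂/z₀) / ln(z₁/z₀).
ln(26.0/0.0017) = 9.6352, ln(9.92/0.0017) = 8.6717
V₂ = 3.54 × 9.6352/8.6717 = 3.54 × 1.1111 = 3.9333 m/s

3.93 m/s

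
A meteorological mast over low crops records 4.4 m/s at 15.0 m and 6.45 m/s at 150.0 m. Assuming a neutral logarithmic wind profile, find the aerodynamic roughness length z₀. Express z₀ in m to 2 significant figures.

Log law: V(z) ∝ ln(z/z₀). With r = V₁/V₂ = 4.4/6.45 = 0.68217,
r · ln(z₂/z₀) = ln(z₁/z₀) ⇒ ln z₀ = (ln z₁ − r·ln z₂)/(1 − r)
ln z₀ = (2.70805 − 0.68217×5.01064) / 0.31783 = -2.2341
z₀ = exp(-2.2341) = 0.1071 m

z₀ ≈ 0.11 m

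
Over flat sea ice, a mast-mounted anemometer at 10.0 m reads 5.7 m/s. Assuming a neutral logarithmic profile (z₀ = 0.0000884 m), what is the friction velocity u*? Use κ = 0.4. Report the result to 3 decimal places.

Log law: V(z) = (u*/κ) · ln(z/z₀) ⇒ u* = κ · V / ln(z/z₀)
u* = 0.4 × 5.7 / ln(10.0/0.0000884) = 0.4 × 5.7 / 11.6362
   = 2.2800 / 11.6362 = 0.1959 m/s

u* ≈ 0.196 m/s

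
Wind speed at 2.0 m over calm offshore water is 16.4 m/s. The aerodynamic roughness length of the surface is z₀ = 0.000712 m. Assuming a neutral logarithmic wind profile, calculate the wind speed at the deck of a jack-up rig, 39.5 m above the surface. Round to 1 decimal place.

Log law: V(z) ∝ ln(z/z₀), so V₂/V₁ = ln(z₂/z₀) / ln(z₁/z₀).
ln(39.5/0.000712) = 10.9237, ln(2.0/0.000712) = 7.9406
V₂ = 16.4 × 10.9237/7.9406 = 16.4 × 1.3757 = 22.5612 m/s

22.6 m/s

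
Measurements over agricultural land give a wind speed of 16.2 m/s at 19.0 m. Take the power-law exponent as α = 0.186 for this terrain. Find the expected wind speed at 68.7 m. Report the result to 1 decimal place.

20.6 m/s

Power-law profile: V₂ = V₁ · (z₂/z₁)^α
V₂ = 16.2 × (68.7/19.0)^0.186 = 16.2 × (3.6158)^0.186
    = 16.2 × 1.2701 = 20.5750 m/s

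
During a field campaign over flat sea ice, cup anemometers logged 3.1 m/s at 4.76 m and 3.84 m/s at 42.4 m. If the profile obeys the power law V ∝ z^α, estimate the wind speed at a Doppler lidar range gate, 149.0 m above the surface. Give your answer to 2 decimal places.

4.34 m/s

First find α: α = ln(V₂/V₁)/ln(z₂/z₁) = ln(3.84/3.1)/ln(42.4/4.76) = 0.21407/2.18690 = 0.0979
Extrapolate from 42.4 m to 149.0 m: V₃ = 3.84 × (149.0/42.4)^0.0979 = 3.84 × 1.1309 = 4.3427 m/s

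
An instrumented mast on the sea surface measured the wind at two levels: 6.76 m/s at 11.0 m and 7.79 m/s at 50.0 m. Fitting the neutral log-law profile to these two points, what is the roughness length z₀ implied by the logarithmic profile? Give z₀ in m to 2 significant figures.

Log law: V(z) ∝ ln(z/z₀). With r = V₁/V₂ = 6.76/7.79 = 0.86778,
r · ln(z₂/z₀) = ln(z₁/z₀) ⇒ ln z₀ = (ln z₁ − r·ln z₂)/(1 − r)
ln z₀ = (2.39790 − 0.86778×3.91202) / 0.13222 = -7.5395
z₀ = exp(-7.5395) = 0.0005317 m

z₀ ≈ 0.00053 m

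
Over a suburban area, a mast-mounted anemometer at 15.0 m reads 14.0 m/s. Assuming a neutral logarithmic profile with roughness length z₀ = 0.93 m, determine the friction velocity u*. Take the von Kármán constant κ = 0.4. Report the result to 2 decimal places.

Log law: V(z) = (u*/κ) · ln(z/z₀) ⇒ u* = κ · V / ln(z/z₀)
u* = 0.4 × 14.0 / ln(15.0/0.93) = 0.4 × 14.0 / 2.7806
   = 5.6000 / 2.7806 = 2.0139 m/s

u* ≈ 2.01 m/s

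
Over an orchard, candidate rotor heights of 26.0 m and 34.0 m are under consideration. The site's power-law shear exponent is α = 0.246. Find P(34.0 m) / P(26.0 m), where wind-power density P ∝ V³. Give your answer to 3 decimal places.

Speed ratio: V_B/V_A = (z_B/z_A)^α = (34.0/26.0)^0.246 = (1.3077)^0.246 = 1.06822
Power-density ratio: P_B/P_A = (V_B/V_A)³ = (1.06822)³ = 1.21894

1.219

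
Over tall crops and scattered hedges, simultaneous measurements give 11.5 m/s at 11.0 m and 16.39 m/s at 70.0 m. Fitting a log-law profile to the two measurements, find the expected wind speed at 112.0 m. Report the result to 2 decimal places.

Log law: V ∝ ln(z/z₀). From the pair, with r = V₁/V₂ = 0.70165,
ln z₀ = (ln z₁ − r·ln z₂)/(1 − r) = (2.3979 − 0.70165×4.2485)/0.29835 = -1.9542 → z₀ = 0.1417 m
V₃ = V₁ · ln(z₃/z₀)/ln(z₁/z₀) = 11.5 × 6.6727/4.3521 = 17.6319 m/s

17.63 m/s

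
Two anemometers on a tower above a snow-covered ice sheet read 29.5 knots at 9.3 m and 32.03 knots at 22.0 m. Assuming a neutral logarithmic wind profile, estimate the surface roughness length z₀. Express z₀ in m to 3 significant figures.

Log law: V(z) ∝ ln(z/z₀). With r = V₁/V₂ = 29.5/32.03 = 0.92101,
r · ln(z₂/z₀) = ln(z₁/z₀) ⇒ ln z₀ = (ln z₁ − r·ln z₂)/(1 − r)
ln z₀ = (2.23001 − 0.92101×3.09104) / 0.07899 = -7.8096
z₀ = exp(-7.8096) = 0.0004058 m

z₀ ≈ 0.000406 m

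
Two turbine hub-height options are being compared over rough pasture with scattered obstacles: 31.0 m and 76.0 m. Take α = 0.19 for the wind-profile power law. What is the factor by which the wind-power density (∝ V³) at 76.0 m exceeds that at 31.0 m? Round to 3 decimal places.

Speed ratio: V_B/V_A = (z_B/z_A)^α = (76.0/31.0)^0.19 = (2.4516)^0.19 = 1.18576
Power-density ratio: P_B/P_A = (V_B/V_A)³ = (1.18576)³ = 1.66720

1.667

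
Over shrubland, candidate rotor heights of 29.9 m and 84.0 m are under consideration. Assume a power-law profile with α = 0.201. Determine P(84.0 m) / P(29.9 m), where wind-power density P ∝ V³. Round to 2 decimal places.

1.86

Speed ratio: V_B/V_A = (z_B/z_A)^α = (84.0/29.9)^0.201 = (2.8094)^0.201 = 1.23075
Power-density ratio: P_B/P_A = (V_B/V_A)³ = (1.23075)³ = 1.86428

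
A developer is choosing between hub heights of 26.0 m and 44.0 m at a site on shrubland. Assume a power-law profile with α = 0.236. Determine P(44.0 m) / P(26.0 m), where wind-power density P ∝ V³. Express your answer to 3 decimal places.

Speed ratio: V_B/V_A = (z_B/z_A)^α = (44.0/26.0)^0.236 = (1.6923)^0.236 = 1.13219
Power-density ratio: P_B/P_A = (V_B/V_A)³ = (1.13219)³ = 1.45132

1.451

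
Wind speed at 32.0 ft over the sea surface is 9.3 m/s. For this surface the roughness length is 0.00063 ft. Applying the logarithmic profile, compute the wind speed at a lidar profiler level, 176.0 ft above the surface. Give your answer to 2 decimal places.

Log law: V(z) ∝ ln(z/z₀), so V₂/V₁ = ln(z₂/z₀) / ln(z₁/z₀).
ln(176.0/0.00063) = 12.5403, ln(32.0/0.00063) = 10.8355
V₂ = 9.3 × 12.5403/10.8355 = 9.3 × 1.1573 = 10.7632 m/s

10.76 m/s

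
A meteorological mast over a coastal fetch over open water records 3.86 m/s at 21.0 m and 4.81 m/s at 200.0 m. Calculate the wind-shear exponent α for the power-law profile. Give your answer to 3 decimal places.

α ≈ 0.098

Power law: V₂/V₁ = (z₂/z₁)^α ⇒ α = ln(V₂/V₁) / ln(z₂/z₁)
α = ln(4.81/3.86) / ln(200.0/21.0) = ln(1.2461) / ln(9.5238)
  = 0.22003 / 2.25379 = 0.09763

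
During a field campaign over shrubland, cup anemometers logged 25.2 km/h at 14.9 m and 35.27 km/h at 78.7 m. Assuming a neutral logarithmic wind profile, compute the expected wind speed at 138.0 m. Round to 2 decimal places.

38.67 km/h

Log law: V ∝ ln(z/z₀). From the pair, with r = V₁/V₂ = 0.71449,
ln z₀ = (ln z₁ − r·ln z₂)/(1 − r) = (2.7014 − 0.71449×4.3656)/0.28551 = -1.4635 → z₀ = 0.2314 m
V₃ = V₁ · ln(z₃/z₀)/ln(z₁/z₀) = 25.2 × 6.3907/4.1648 = 38.6681 km/h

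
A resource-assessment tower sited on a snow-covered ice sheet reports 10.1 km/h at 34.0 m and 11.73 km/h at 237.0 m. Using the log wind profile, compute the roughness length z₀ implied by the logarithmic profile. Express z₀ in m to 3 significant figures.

z₀ ≈ 0.000202 m

Log law: V(z) ∝ ln(z/z₀). With r = V₁/V₂ = 10.1/11.73 = 0.86104,
r · ln(z₂/z₀) = ln(z₁/z₀) ⇒ ln z₀ = (ln z₁ − r·ln z₂)/(1 − r)
ln z₀ = (3.52636 − 0.86104×5.46806) / 0.13896 = -8.5050
z₀ = exp(-8.5050) = 0.0002024 m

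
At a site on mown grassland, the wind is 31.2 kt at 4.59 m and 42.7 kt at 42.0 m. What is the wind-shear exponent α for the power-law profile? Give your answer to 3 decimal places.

Power law: V₂/V₁ = (z₂/z₁)^α ⇒ α = ln(V₂/V₁) / ln(z₂/z₁)
α = ln(42.7/31.2) / ln(42.0/4.59) = ln(1.3686) / ln(9.1503)
  = 0.31378 / 2.21379 = 0.14174

α ≈ 0.142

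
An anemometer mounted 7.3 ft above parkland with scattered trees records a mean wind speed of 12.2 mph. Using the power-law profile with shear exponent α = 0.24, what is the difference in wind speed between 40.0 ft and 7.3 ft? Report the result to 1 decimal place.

6.2 mph

Power law: V₂ = V₁ · (z₂/z₁)^α = 12.2 × (5.4795)^0.24 = 18.3509 mph
ΔV = 18.3509 − 12.2 = 6.1509 mph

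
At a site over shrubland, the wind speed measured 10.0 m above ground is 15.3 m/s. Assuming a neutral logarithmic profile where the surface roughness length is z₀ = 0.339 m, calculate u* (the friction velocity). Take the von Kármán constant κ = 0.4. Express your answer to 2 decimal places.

Log law: V(z) = (u*/κ) · ln(z/z₀) ⇒ u* = κ · V / ln(z/z₀)
u* = 0.4 × 15.3 / ln(10.0/0.339) = 0.4 × 15.3 / 3.3843
   = 6.1200 / 3.3843 = 1.8083 m/s

u* ≈ 1.81 m/s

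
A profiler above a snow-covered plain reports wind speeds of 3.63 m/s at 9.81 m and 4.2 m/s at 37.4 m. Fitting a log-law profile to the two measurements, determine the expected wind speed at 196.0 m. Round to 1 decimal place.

4.9 m/s

Log law: V ∝ ln(z/z₀). From the pair, with r = V₁/V₂ = 0.86429,
ln z₀ = (ln z₁ − r·ln z₂)/(1 − r) = (2.2834 − 0.86429×3.6217)/0.13571 = -6.2393 → z₀ = 0.001951 m
V₃ = V₁ · ln(z₃/z₀)/ln(z₁/z₀) = 3.63 × 11.5174/8.5227 = 4.9055 m/s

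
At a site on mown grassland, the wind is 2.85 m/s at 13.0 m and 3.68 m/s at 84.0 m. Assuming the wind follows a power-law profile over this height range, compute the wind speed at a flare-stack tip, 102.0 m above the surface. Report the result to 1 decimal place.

3.8 m/s

First find α: α = ln(V₂/V₁)/ln(z₂/z₁) = ln(3.68/2.85)/ln(84.0/13.0) = 0.25559/1.86587 = 0.1370
Extrapolate from 84.0 m to 102.0 m: V₃ = 3.68 × (102.0/84.0)^0.1370 = 3.68 × 1.0270 = 3.7792 m/s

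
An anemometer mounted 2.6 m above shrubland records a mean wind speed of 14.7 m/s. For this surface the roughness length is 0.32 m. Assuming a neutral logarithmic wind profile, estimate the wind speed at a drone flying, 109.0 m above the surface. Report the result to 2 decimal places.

Log law: V(z) ∝ ln(z/z₀), so V₂/V₁ = ln(z₂/z₀) / ln(z₁/z₀).
ln(109.0/0.32) = 5.8308, ln(2.6/0.32) = 2.0949
V₂ = 14.7 × 5.8308/2.0949 = 14.7 × 2.7833 = 40.9139 m/s

40.91 m/s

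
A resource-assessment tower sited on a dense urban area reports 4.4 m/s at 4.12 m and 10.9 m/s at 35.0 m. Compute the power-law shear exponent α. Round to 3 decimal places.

Power law: V₂/V₁ = (z₂/z₁)^α ⇒ α = ln(V₂/V₁) / ln(z₂/z₁)
α = ln(10.9/4.4) / ln(35.0/4.12) = ln(2.4773) / ln(8.4951)
  = 0.90716 / 2.13949 = 0.42401

α ≈ 0.424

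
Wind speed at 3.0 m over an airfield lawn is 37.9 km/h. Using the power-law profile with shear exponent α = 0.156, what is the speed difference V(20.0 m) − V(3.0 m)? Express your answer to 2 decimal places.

Power law: V₂ = V₁ · (z₂/z₁)^α = 37.9 × (6.6667)^0.156 = 50.9529 km/h
ΔV = 50.9529 − 37.9 = 13.0529 km/h

13.05 km/h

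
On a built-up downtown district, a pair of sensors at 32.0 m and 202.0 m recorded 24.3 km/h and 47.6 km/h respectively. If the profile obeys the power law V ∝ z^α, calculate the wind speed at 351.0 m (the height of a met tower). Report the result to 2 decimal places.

58.23 km/h

First find α: α = ln(V₂/V₁)/ln(z₂/z₁) = ln(47.6/24.3)/ln(202.0/32.0) = 0.67236/1.84253 = 0.3649
Extrapolate from 202.0 m to 351.0 m: V₃ = 47.6 × (351.0/202.0)^0.3649 = 47.6 × 1.2234 = 58.2330 km/h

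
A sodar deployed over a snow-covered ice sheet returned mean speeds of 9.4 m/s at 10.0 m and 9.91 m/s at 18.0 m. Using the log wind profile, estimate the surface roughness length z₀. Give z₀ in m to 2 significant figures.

Log law: V(z) ∝ ln(z/z₀). With r = V₁/V₂ = 9.4/9.91 = 0.94854,
r · ln(z₂/z₀) = ln(z₁/z₀) ⇒ ln z₀ = (ln z₁ − r·ln z₂)/(1 − r)
ln z₀ = (2.30259 − 0.94854×2.89037) / 0.05146 = -8.5311
z₀ = exp(-8.5311) = 0.0001972 m

z₀ ≈ 0.00020 m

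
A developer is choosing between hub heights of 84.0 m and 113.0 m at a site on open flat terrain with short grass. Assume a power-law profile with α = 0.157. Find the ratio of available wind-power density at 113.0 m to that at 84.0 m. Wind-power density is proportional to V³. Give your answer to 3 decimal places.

Speed ratio: V_B/V_A = (z_B/z_A)^α = (113.0/84.0)^0.157 = (1.3452)^0.157 = 1.04766
Power-density ratio: P_B/P_A = (V_B/V_A)³ = (1.04766)³ = 1.14991

1.150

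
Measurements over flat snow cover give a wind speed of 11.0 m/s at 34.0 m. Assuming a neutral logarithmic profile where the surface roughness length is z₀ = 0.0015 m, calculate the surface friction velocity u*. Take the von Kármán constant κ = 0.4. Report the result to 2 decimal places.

u* ≈ 0.44 m/s

Log law: V(z) = (u*/κ) · ln(z/z₀) ⇒ u* = κ · V / ln(z/z₀)
u* = 0.4 × 11.0 / ln(34.0/0.0015) = 0.4 × 11.0 / 10.0287
   = 4.4000 / 10.0287 = 0.4387 m/s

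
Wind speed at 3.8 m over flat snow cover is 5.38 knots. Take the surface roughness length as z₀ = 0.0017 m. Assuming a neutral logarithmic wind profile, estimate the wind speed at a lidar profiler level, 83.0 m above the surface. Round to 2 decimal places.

Log law: V(z) ∝ ln(z/z₀), so V₂/V₁ = ln(z₂/z₀) / ln(z₁/z₀).
ln(83.0/0.0017) = 10.7960, ln(3.8/0.0017) = 7.7121
V₂ = 5.38 × 10.7960/7.7121 = 5.38 × 1.3999 = 7.5313 knots

7.53 knots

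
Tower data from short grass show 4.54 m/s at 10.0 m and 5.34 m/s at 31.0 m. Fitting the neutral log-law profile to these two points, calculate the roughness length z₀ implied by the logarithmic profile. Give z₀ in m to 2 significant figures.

Log law: V(z) ∝ ln(z/z₀). With r = V₁/V₂ = 4.54/5.34 = 0.85019,
r · ln(z₂/z₀) = ln(z₁/z₀) ⇒ ln z₀ = (ln z₁ − r·ln z₂)/(1 − r)
ln z₀ = (2.30259 − 0.85019×3.43399) / 0.14981 = -4.1181
z₀ = exp(-4.1181) = 0.01628 m

z₀ ≈ 0.016 m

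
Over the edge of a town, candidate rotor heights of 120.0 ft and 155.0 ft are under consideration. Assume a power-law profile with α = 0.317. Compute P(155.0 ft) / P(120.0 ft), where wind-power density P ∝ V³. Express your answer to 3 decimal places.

1.276

Speed ratio: V_B/V_A = (z_B/z_A)^α = (155.0/120.0)^0.317 = (1.2917)^0.317 = 1.08451
Power-density ratio: P_B/P_A = (V_B/V_A)³ = (1.08451)³ = 1.27557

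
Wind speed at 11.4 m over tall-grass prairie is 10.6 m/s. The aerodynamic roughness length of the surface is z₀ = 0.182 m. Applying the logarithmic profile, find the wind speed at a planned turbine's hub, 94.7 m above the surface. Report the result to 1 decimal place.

Log law: V(z) ∝ ln(z/z₀), so V₂/V₁ = ln(z₂/z₀) / ln(z₁/z₀).
ln(94.7/0.182) = 6.2545, ln(11.4/0.182) = 4.1374
V₂ = 10.6 × 6.2545/4.1374 = 10.6 × 1.5117 = 16.0241 m/s

16.0 m/s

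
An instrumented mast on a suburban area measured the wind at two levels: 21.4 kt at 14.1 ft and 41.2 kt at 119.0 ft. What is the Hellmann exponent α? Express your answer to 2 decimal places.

α ≈ 0.31

Power law: V₂/V₁ = (z₂/z₁)^α ⇒ α = ln(V₂/V₁) / ln(z₂/z₁)
α = ln(41.2/21.4) / ln(119.0/14.1) = ln(1.9252) / ln(8.4397)
  = 0.65505 / 2.13295 = 0.30711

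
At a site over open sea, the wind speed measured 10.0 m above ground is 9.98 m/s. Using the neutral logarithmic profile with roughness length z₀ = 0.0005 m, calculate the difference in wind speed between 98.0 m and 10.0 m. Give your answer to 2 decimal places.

2.30 m/s

Log law: V₂ = V₁ · ln(z₂/z₀)/ln(z₁/z₀) = 9.98 × 12.1859/9.9035 = 12.2800 m/s
ΔV = 12.2800 − 9.98 = 2.3000 m/s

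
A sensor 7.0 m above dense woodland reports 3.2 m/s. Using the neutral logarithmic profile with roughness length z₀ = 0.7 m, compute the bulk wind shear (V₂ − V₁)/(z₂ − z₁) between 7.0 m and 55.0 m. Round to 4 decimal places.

Log law: V₂ = V₁ · ln(z₂/z₀)/ln(z₁/z₀) = 3.2 × 4.3640/2.3026 = 6.0648 m/s
ΔV/Δz = (6.0648 − 3.2)/(55.0 − 7.0) = 2.8648/48.0000 = 0.05968 m/s/m

0.0597 m/s/m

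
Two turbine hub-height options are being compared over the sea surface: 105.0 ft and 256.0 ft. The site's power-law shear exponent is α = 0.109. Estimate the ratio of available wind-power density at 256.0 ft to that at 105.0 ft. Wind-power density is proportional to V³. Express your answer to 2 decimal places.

Speed ratio: V_B/V_A = (z_B/z_A)^α = (256.0/105.0)^0.109 = (2.4381)^0.109 = 1.10202
Power-density ratio: P_B/P_A = (V_B/V_A)³ = (1.10202)³ = 1.33834

1.34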